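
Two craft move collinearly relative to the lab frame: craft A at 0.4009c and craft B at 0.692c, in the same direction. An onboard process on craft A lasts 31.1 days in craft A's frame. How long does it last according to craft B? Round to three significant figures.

34.0 days

Transform craft A's velocity into craft B's frame: (0.4009 − 0.692)/(1 − 0.4009·0.692) = −0.2911/0.7225772, so the relative speed is 0.40286c.
At |u| = 0.40286c, γ = (1 − 0.162296)^(−1/2) = 1.0926.
Craft A's interval is proper; time dilation gives Δt_B = γΔτ = 1.0926 × 31.1 days = 34.0 days.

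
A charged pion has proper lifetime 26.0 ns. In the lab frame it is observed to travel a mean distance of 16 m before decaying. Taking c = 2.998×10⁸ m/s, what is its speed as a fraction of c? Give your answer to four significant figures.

0.8990c

Let x = d/(cτ) = 16.00 m / (2.998×10⁸ m/s × 2.600×10^-8 s) = 2.0527. Since d = βγcτ, x = βγ = β/√(1−β²).
Solving: β² = x²/(1+x²) = 4.21358/5.21358 = 0.808193, so β = 0.8990.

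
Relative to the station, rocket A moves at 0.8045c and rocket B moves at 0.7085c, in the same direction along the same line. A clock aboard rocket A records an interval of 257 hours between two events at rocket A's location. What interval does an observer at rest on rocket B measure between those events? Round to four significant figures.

263.7 hours

Speed of rocket A in rocket B's frame: u = (v_A − v_B)/(1 − v_A v_B/c²) = (0.8045 − 0.7085)/(1 − 0.8045×0.7085) = 0.096/0.43001175 = 0.22325; |u| = 0.22325c.
At |u| = 0.22325c, γ = (1 − 0.0498406)^(−1/2) = 1.0259.
Rocket A's interval is proper; time dilation gives Δt_B = γΔτ = 1.0259 × 257 hours = 263.7 hours.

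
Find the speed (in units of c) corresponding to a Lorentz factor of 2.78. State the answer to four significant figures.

0.9331c

β = √(1 − 1/γ²) = √(1 − 1/7.7284) = √0.870607 = 0.9331.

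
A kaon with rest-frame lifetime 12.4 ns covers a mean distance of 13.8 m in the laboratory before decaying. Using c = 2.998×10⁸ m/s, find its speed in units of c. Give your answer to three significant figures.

0.966c

d = βγcτ ⇒ βγ = d/(cτ) = 13.80 m / (3.71752 m) = 3.7122.
β = (βγ)/√(1+(βγ)²) = 3.7122/√14.7804 = 0.966.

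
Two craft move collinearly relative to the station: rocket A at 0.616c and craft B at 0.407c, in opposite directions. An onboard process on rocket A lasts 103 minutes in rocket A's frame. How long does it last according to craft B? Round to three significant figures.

179 minutes

The velocity of rocket A relative to craft B is (0.616 + 0.407)c / (1 + 0.616×0.407) = 0.81793c; relative speed 0.81793c.
At |u| = 0.81793c, γ = (1 − 0.669009)^(−1/2) = 1.7382.
The clock on rocket A records proper time, so craft B measures Δt = γΔτ = 1.7382 × 103 = 179 minutes.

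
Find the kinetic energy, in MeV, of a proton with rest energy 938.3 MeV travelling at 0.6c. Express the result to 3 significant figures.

β² = 0.36, so γ = 1/√0.64 = 1.25.
Kinetic energy: K = (γ − 1)mc² = (1.25 − 1) × 938.3 MeV = 0.25 × 938.3 = 235 MeV.

235 MeV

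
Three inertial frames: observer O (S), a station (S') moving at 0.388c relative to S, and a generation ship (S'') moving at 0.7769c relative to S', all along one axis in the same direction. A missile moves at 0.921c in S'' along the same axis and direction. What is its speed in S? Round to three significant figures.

0.995c

Apply u = (u'+v)/(1+u'v) twice. Missile in the station frame: (0.921+0.7769)/(1+0.921·0.7769) = 1.6979/1.7155249 = 0.98973c.
That velocity, transformed to the rest frame of observer O: (0.98973+0.388)/(1+0.98973·0.388) = 1.37773/1.38401524 = 0.99546c.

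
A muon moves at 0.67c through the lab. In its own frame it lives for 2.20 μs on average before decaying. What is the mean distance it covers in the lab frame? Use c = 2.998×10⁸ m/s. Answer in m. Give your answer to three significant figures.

595 m

γ = 1/√(1 − β²) = 1/√(1 − 0.4489) = 1/√0.5511 = 1/0.742361 = 1.3471.
Lab-frame lifetime: Δt = γτ = 1.3471 × 2.20 μs = 2.9636 μs.
Distance: d = vΔt = 0.67 × 2.998×10⁸ m/s × 2.9636×10^-6 s = 595 m.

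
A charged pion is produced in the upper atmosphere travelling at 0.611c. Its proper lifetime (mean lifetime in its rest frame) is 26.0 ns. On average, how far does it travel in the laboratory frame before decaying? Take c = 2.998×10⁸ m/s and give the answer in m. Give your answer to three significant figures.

With β = 0.611, γ = 1/√(1 − 0.611²) = 1/√0.626679 = 1.2632.
Lab-frame lifetime: Δt = γτ = 1.2632 × 26.0 ns = 32.843 ns.
Distance: d = vΔt = 0.611 × 2.998×10⁸ m/s × 3.2843×10^-8 s = 6.02 m.

6.02 m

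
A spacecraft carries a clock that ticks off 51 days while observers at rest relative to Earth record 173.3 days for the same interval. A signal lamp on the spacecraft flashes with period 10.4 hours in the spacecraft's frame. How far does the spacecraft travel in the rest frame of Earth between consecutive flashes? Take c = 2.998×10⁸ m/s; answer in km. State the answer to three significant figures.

From Δt = γΔτ: γ = 173.3/51 = 3.39804.
β = √(1 − 1/γ²) = 0.95572. Lab-frame period = γτ = 3.39804×10.4 hours = 35.34 hours. Distance = βc × γτ = 0.95572 × 2.998×10⁸ m/s × 127224 s = 3.6453×10^13 m = 3.65×10^10 km.

3.65×10^10 km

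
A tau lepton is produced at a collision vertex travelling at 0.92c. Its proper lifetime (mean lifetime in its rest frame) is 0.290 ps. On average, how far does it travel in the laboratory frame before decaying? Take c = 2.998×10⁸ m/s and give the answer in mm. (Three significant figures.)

Lorentz factor: γ = (1 − 0.8464)^(−1/2) = 2.5516.
Lab-frame lifetime: Δt = γτ = 2.5516 × 0.290 ps = 0.73996 ps.
Distance: d = vΔt = 0.92 × 2.998×10⁸ m/s × 7.3996×10^-13 s = 2.04×10^-4 m = 0.204 mm.

0.204 mm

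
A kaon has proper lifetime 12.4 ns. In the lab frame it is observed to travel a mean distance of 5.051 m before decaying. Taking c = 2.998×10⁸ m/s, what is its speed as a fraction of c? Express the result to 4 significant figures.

Lab distance = (lab lifetime)·v = γτ·βc, so βγ = d/(cτ) = 5.051/(2.998×10⁸ × 1.240×10^-8) = 1.3587.
With βγ = 1.3587: γ² = 1 + (βγ)² = 2.84607, and β = (βγ)/γ = 1.3587/1.68703 = 0.8054.

0.8054c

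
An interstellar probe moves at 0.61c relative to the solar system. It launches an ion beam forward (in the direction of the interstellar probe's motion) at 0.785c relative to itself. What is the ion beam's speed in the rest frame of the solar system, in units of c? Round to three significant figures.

0.943c

In units of c, u = (u' + v)/(1 + u'v) with u' = 0.785 and v = 0.61.
Numerator: 0.785 + 0.61 = 1.395. Denominator: 1 + (0.785)(0.61) = 1.47885.
u = 1.395/1.47885 = 0.9433, so the speed is 0.943c.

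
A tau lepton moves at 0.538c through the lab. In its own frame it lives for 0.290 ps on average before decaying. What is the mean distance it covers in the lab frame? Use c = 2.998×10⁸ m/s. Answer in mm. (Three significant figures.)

With β = 0.538, γ = 1/√(1 − 0.538²) = 1/√0.710556 = 1.1863.
Lab-frame lifetime: Δt = γτ = 1.1863 × 0.290 ps = 0.34403 ps.
Distance: d = vΔt = 0.538 × 2.998×10⁸ m/s × 3.4403×10^-13 s = 5.55×10^-5 m = 0.0555 mm.

0.0555 mm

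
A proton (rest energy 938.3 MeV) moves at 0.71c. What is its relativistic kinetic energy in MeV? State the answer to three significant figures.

Lorentz factor: γ = (1 − 0.5041)^(−1/2) = 1.42005.
Kinetic energy: K = (γ − 1)mc² = (1.42005 − 1) × 938.3 MeV = 0.42005 × 938.3 = 394 MeV.

394 MeV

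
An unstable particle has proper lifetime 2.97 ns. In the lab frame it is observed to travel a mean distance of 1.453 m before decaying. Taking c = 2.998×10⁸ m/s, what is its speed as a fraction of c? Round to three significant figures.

Let x = d/(cτ) = 1.453 m / (2.998×10⁸ m/s × 2.970×10^-9 s) = 1.6318. Since d = βγcτ, x = βγ = β/√(1−β²).
Solving: β² = x²/(1+x²) = 2.66277/3.66277 = 0.726983, so β = 0.853.

0.853c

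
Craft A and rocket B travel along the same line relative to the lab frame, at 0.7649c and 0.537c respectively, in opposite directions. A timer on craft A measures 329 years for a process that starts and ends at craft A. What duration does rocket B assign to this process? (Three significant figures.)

854 years

The velocity of craft A relative to rocket B is (0.7649 + 0.537)c / (1 + 0.7649×0.537) = 0.92284c; relative speed 0.92284c.
γ for this relative speed: γ = 1/√(1 − 0.851634) = 2.5962.
The clock on craft A records proper time, so rocket B measures Δt = γΔτ = 2.5962 × 329 = 854 years.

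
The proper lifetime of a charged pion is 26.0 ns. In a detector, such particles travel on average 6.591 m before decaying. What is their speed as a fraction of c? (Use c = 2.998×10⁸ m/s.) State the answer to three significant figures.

0.646c

Let x = d/(cτ) = 6.591 m / (2.998×10⁸ m/s × 2.600×10^-8 s) = 0.84556. Since d = βγcτ, x = βγ = β/√(1−β²).
Solving: β² = x²/(1+x²) = 0.714972/1.714972 = 0.4169, so β = 0.646.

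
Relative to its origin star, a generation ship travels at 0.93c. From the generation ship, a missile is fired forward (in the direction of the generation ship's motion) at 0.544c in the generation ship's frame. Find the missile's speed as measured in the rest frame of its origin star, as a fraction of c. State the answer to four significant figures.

0.9788c

Relativistic velocity addition: u = (u' + v)/(1 + u'v/c²), with u' = 0.544c and v = 0.93c.
Numerator: 0.544 + 0.93 = 1.474. Denominator: 1 + (0.544)(0.93) = 1.50592.
u = 1.474/1.50592 = 0.9788, so the speed is 0.9788c.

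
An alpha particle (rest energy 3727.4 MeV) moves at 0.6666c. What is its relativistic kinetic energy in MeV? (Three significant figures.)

γ = 1/√(1 − β²) = 1/√(1 − 0.44435556) = 1/√0.55564444 = 1.34153.
Kinetic energy: K = (γ − 1)mc² = (1.34153 − 1) × 3727.4 MeV = 0.34153 × 3727.4 = 1270 MeV.

1270 MeV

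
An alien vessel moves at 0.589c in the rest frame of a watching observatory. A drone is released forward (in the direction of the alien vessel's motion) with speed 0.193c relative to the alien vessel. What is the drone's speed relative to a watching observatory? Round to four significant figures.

In units of c, u = (u' + v)/(1 + u'v) with u' = 0.193 and v = 0.589.
Numerator: 0.193 + 0.589 = 0.782. Denominator: 1 + (0.193)(0.589) = 1.113677.
u = 0.782/1.113677 = 0.70218, so the speed is 0.7022c.

0.7022c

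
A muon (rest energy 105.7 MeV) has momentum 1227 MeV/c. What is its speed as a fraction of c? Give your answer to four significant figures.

0.9963c

βγ = pc/(mc²) = 1227/105.7 = 11.608.
Since γ² = 1 + (βγ)² = 135.746, γ = √135.746 = 11.651, and β = (βγ)/γ = 11.608/11.651 = 0.9963.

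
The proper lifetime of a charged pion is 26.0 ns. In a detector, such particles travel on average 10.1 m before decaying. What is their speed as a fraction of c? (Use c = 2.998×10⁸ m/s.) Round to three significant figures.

0.792c

Let x = d/(cτ) = 10.10 m / (2.998×10⁸ m/s × 2.600×10^-8 s) = 1.2957. Since d = βγcτ, x = βγ = β/√(1−β²).
Solving: β² = x²/(1+x²) = 1.67884/2.67884 = 0.626704, so β = 0.792.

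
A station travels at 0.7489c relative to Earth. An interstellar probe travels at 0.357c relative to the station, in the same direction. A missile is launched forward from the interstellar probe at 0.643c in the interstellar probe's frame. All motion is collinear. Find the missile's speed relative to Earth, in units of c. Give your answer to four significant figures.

0.9709c

Apply u = (u'+v)/(1+u'v) twice. Missile in the station frame: (0.643+0.357)/(1+0.643·0.357) = 1/1.229551 = 0.81331c.
That velocity, transformed to the rest frame of Earth: (0.81331+0.7489)/(1+0.81331·0.7489) = 1.56221/1.609087859 = 0.97087c.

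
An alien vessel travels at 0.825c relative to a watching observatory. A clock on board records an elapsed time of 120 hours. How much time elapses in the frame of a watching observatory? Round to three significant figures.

Lorentz factor: γ = (1 − 0.680625)^(−1/2) = 1.7695.
Time dilation: Δt = γ·Δτ = 1.7695 × 120 = 212 hours.

212 hours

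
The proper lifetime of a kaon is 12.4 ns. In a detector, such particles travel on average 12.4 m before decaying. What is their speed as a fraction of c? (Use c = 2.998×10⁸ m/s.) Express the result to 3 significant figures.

0.958c

Lab distance = (lab lifetime)·v = γτ·βc, so βγ = d/(cτ) = 12.40/(2.998×10⁸ × 1.240×10^-8) = 3.3356.
With βγ = 3.3356: γ² = 1 + (βγ)² = 12.1262, and β = (βγ)/γ = 3.3356/3.48227 = 0.958.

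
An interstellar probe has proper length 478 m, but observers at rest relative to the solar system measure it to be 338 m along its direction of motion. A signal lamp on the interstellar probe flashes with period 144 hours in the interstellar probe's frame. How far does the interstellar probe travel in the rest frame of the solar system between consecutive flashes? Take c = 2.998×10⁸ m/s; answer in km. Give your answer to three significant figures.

1.55×10^11 km

From L = L₀/γ: γ = 478/338 = 1.4142.
β = √(1 − 1/γ²) = 0.7071. Lab-frame period = γτ = 1.4142×144 hours = 203.64 hours. Distance = βc × γτ = 0.7071 × 2.998×10⁸ m/s × 733104 s = 1.5541×10^14 m = 1.55×10^11 km.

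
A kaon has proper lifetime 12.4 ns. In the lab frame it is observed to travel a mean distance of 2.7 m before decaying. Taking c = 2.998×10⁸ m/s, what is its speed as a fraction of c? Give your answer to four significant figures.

Let x = d/(cτ) = 2.700 m / (2.998×10⁸ m/s × 1.240×10^-8 s) = 0.72629. Since d = βγcτ, x = βγ = β/√(1−β²).
Solving: β² = x²/(1+x²) = 0.527497/1.527497 = 0.345334, so β = 0.5877.

0.5877c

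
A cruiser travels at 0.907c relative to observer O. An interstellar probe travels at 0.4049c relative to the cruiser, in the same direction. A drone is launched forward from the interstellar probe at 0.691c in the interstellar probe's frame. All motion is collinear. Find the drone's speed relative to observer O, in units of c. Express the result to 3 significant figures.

0.992c

Apply u = (u'+v)/(1+u'v) twice. Drone in the cruiser frame: (0.691+0.4049)/(1+0.691·0.4049) = 1.0959/1.2797859 = 0.85632c.
That velocity, transformed to the rest frame of observer O: (0.85632+0.907)/(1+0.85632·0.907) = 1.76332/1.77668224 = 0.99248c.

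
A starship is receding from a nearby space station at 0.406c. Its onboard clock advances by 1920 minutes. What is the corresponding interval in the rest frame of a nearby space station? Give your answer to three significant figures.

2100 minutes

γ = 1/√(1 − β²) = 1/√(1 − 0.164836) = 1/√0.835164 = 1/0.913873 = 1.0942.
Time dilation: Δt = γ·Δτ = 1.0942 × 1920 = 2100 minutes.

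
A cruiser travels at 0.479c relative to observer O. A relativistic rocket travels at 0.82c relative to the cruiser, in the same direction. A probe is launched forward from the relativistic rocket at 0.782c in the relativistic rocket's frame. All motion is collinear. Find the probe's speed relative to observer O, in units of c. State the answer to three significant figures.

0.992c

Apply u = (u'+v)/(1+u'v) twice. Probe in the cruiser frame: (0.782+0.82)/(1+0.782·0.82) = 1.602/1.64124 = 0.97609c.
That velocity, transformed to the rest frame of observer O: (0.97609+0.479)/(1+0.97609·0.479) = 1.45509/1.46754711 = 0.99151c.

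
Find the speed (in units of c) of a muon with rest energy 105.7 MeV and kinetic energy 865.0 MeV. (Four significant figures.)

0.9941c

K = (γ−1)mc², so γ = 1 + 865.0/105.7 = 9.1835.
Then v/c = √(1 − γ⁻²) = √(1 − 0.0118572) = √0.9881428 = 0.9941.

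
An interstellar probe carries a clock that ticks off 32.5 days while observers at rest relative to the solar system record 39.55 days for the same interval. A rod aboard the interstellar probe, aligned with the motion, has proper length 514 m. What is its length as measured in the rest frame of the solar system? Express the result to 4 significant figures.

γ = Δt/Δτ = 39.55/32.5 = 1.21692.
L = L₀/γ = 514/1.21692 = 422.4 m.

422.4 m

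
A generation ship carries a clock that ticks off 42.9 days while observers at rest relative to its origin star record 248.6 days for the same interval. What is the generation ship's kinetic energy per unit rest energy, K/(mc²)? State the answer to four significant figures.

γ = Δt/Δτ = 248.6/42.9 = 5.79487.
Since K = (γ−1)mc², K/(mc²) = 5.79487 − 1 = 4.795.

4.795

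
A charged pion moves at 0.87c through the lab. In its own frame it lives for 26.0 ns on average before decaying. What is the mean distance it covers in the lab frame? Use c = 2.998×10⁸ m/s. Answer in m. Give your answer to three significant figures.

13.8 m

With β = 0.87, γ = 1/√(1 − 0.87²) = 1/√0.2431 = 2.0282.
Lab-frame lifetime: Δt = γτ = 2.0282 × 26.0 ns = 52.733 ns.
Distance: d = vΔt = 0.87 × 2.998×10⁸ m/s × 5.2733×10^-8 s = 13.8 m.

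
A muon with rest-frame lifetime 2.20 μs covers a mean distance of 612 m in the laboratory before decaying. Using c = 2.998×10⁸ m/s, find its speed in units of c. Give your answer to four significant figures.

d = βγcτ ⇒ βγ = d/(cτ) = 612.0 m / (659.56 m) = 0.92789.
β = (βγ)/√(1+(βγ)²) = 0.92789/√1.86098 = 0.6802.

0.6802c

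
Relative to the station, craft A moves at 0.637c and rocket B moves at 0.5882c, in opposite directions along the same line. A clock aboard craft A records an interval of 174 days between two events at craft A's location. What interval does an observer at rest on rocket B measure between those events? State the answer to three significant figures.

The velocity of craft A relative to rocket B is (0.637 + 0.5882)c / (1 + 0.637×0.5882) = 0.89126c; relative speed 0.89126c.
At |u| = 0.89126c, γ = (1 − 0.794344)^(−1/2) = 2.2051.
Craft A's interval is proper; time dilation gives Δt_B = γΔτ = 2.2051 × 174 days = 384 days.

384 days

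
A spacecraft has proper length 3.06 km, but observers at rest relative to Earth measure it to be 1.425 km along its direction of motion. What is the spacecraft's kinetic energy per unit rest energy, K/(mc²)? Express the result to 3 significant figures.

1.15

γ = L₀/L = 3.06/1.425 = 2.14737.
K/(mc²) = γ − 1 = 2.14737 − 1 = 1.15.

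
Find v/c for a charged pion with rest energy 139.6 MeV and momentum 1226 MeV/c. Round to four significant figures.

βγ = pc/(mc²) = 1226/139.6 = 8.7822.
Since γ² = 1 + (βγ)² = 78.127, γ = √78.127 = 8.83895, and β = (βγ)/γ = 8.7822/8.83895 = 0.9936.

0.9936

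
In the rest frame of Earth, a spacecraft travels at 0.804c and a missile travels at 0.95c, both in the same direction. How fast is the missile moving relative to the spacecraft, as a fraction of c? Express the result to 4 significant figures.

Transform to the spacecraft's frame: u' = (u − v)/(1 − uv/c²).
u' = (0.95 − 0.804)/(1 − 0.95×0.804) = 0.146/0.2362 = 0.61812.
Speed in the spacecraft's frame: 0.6181c (in the same direction).

0.6181c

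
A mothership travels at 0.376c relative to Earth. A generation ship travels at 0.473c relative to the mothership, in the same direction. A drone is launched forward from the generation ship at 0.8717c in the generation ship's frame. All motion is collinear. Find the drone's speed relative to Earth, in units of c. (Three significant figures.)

Compose velocities in two stages. Stage 1 (into S'): u₁ = (0.8717+0.473)/(1+0.8717×0.473) = 0.95213.
Stage 2 (into S): u = (0.95213+0.376)/(1+0.95213×0.376) = 0.978, so the speed is 0.978c.

0.978c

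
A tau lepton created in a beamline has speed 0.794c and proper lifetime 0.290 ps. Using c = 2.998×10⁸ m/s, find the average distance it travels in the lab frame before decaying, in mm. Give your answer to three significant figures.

With β = 0.794, γ = 1/√(1 − 0.794²) = 1/√0.369564 = 1.645.
Lab-frame lifetime: Δt = γτ = 1.645 × 0.290 ps = 0.47705 ps.
Distance: d = vΔt = 0.794 × 2.998×10⁸ m/s × 4.7705×10^-13 s = 1.14×10^-4 m = 0.114 mm.

0.114 mm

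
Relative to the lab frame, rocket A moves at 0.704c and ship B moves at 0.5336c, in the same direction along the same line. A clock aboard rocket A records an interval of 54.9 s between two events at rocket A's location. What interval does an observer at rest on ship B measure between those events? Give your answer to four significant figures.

The velocity of rocket A relative to ship B is (0.704 − 0.5336)c / (1 − 0.704×0.5336) = 0.27293c; relative speed 0.27293c.
γ for this relative speed: γ = 1/√(1 − 0.0744908) = 1.0395.
Rocket A's interval is proper; time dilation gives Δt_B = γΔτ = 1.0395 × 54.9 s = 57.07 s.

57.07 s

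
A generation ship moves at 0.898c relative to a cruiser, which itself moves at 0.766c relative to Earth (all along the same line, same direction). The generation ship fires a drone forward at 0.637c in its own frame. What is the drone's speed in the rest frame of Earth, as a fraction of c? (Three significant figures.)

0.997c

Apply u = (u'+v)/(1+u'v) twice. Drone in the cruiser frame: (0.637+0.898)/(1+0.637·0.898) = 1.535/1.572026 = 0.97645c.
That velocity, transformed to the rest frame of Earth: (0.97645+0.766)/(1+0.97645·0.766) = 1.74245/1.7479607 = 0.99685c.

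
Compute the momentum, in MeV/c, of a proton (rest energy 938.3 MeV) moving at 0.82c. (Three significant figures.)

Lorentz factor: γ = (1 − 0.6724)^(−1/2) = 1.7471.
Momentum: p = γβ·mc = 1.7471 × 0.82 × 938.3 MeV/c = 1340 MeV/c.

1340 MeV/c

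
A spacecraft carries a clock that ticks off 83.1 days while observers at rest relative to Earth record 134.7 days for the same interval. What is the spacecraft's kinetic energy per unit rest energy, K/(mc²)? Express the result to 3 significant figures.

0.621

From Δt = γΔτ: γ = 134.7/83.1 = 1.62094.
Since K = (γ−1)mc², K/(mc²) = 1.62094 − 1 = 0.621.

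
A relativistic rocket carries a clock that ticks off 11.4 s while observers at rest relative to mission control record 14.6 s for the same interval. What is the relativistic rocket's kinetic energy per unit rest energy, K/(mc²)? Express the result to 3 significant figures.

From Δt = γΔτ: γ = 14.6/11.4 = 1.2807.
K/(mc²) = γ − 1 = 1.2807 − 1 = 0.281.

0.281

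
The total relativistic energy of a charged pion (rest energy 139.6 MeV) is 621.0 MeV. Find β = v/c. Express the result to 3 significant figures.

Total energy E = γmc² gives γ = 621.0/139.6 = 4.4484.
Hence β = √(1 − 1/γ²) = √(1 − 0.050535) = √0.949465 = 0.974.

0.974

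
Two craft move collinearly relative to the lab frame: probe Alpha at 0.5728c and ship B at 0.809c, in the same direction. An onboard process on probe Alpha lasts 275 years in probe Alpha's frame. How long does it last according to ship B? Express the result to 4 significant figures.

306.3 years

The velocity of probe Alpha relative to ship B is (0.5728 − 0.809)c / (1 − 0.5728×0.809) = −0.44017c; relative speed 0.44017c.
At |u| = 0.44017c, γ = (1 − 0.19375)^(−1/2) = 1.1137.
The clock on probe Alpha records proper time, so ship B measures Δt = γΔτ = 1.1137 × 275 = 306.3 years.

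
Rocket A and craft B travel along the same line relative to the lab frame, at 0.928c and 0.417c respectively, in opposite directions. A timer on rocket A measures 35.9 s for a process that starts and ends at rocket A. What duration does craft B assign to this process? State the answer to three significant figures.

147 s

Speed of rocket A in craft B's frame: u = (v_A + v_B)/(1 + v_A v_B/c²) = (0.928 + 0.417)/(1 + 0.928×0.417) = 1.345/1.386976 = 0.96974; |u| = 0.96974c.
At |u| = 0.96974c, γ = (1 − 0.940396)^(−1/2) = 4.096.
Rocket A's interval is proper; time dilation gives Δt_B = γΔτ = 4.096 × 35.9 s = 147 s.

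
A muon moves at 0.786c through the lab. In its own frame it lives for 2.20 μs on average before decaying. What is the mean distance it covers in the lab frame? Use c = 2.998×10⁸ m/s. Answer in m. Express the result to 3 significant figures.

γ = 1/√(1 − β²) = 1/√(1 − 0.617796) = 1/√0.382204 = 1/0.618226 = 1.6175.
Lab-frame lifetime: Δt = γτ = 1.6175 × 2.20 μs = 3.5585 μs.
Distance: d = vΔt = 0.786 × 2.998×10⁸ m/s × 3.5585×10^-6 s = 839 m.

839 m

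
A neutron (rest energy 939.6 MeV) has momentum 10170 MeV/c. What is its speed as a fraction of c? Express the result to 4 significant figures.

0.9958c

βγ = pc/(mc²) = 10170/939.6 = 10.824.
Since γ² = 1 + (βγ)² = 118.159, γ = √118.159 = 10.8701, and β = (βγ)/γ = 10.824/10.8701 = 0.9958.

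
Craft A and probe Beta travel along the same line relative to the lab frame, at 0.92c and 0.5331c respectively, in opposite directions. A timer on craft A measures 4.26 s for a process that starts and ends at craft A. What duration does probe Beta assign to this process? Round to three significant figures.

Transform craft A's velocity into probe Beta's frame: (0.92 + 0.5331)/(1 + 0.92·0.5331) = 1.4531/1.490452, so the relative speed is 0.97494c.
At |u| = 0.97494c, γ = (1 − 0.950508)^(−1/2) = 4.495.
The clock on craft A records proper time, so probe Beta measures Δt = γΔτ = 4.495 × 4.26 = 19.1 s.

19.1 s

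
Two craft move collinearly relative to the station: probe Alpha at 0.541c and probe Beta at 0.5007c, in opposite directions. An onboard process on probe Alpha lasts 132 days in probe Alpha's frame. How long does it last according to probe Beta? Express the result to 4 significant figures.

230.4 days

Transform probe Alpha's velocity into probe Beta's frame: (0.541 + 0.5007)/(1 + 0.541·0.5007) = 1.0417/1.2708787, so the relative speed is 0.81967c.
γ for this relative speed: γ = 1/√(1 − 0.671859) = 1.7457.
Probe Alpha's interval is proper; time dilation gives Δt_B = γΔτ = 1.7457 × 132 days = 230.4 days.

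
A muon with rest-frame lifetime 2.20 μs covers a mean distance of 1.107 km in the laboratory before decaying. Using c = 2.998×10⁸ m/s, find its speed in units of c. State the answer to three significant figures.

0.859c

Lab distance = (lab lifetime)·v = γτ·βc, so βγ = d/(cτ) = 1107/(2.998×10⁸ × 2.200×10^-6) = 1.6784.
With βγ = 1.6784: γ² = 1 + (βγ)² = 3.81703, and β = (βγ)/γ = 1.6784/1.95372 = 0.859.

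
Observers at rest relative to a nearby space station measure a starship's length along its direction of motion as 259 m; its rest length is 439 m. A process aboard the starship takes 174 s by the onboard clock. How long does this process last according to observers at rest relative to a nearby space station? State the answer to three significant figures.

From L = L₀/γ: γ = 439/259 = 1.69498.
The same γ dilates the second interval: 1.69498 × 174 s = 295 s.

295 s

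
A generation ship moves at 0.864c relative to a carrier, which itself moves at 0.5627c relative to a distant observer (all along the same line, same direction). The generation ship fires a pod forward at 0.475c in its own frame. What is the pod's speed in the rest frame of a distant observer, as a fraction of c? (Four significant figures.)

Compose velocities in two stages. Stage 1 (into S'): u₁ = (0.475+0.864)/(1+0.475×0.864) = 0.94938.
Stage 2 (into S): u = (0.94938+0.5627)/(1+0.94938×0.5627) = 0.98557, so the speed is 0.9856c.

0.9856c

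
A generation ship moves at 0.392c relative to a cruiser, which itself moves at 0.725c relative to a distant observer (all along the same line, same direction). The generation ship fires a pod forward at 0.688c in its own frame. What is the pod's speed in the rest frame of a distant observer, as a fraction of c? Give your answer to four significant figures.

Apply u = (u'+v)/(1+u'v) twice. Pod in the cruiser frame: (0.688+0.392)/(1+0.688·0.392) = 1.08/1.269696 = 0.8506c.
That velocity, transformed to the rest frame of a distant observer: (0.8506+0.725)/(1+0.8506·0.725) = 1.5756/1.616685 = 0.97459c.

0.9746c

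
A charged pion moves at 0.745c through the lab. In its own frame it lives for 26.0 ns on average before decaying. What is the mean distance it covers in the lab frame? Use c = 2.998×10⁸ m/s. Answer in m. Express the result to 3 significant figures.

β² = 0.555025, so γ = 1/√0.444975 = 1.4991.
Lab-frame lifetime: Δt = γτ = 1.4991 × 26.0 ns = 38.977 ns.
Distance: d = vΔt = 0.745 × 2.998×10⁸ m/s × 3.8977×10^-8 s = 8.71 m.

8.71 m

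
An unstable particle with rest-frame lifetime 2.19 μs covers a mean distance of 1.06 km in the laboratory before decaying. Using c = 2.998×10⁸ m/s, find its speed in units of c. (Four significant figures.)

Lab distance = (lab lifetime)·v = γτ·βc, so βγ = d/(cτ) = 1060/(2.998×10⁸ × 2.190×10^-6) = 1.6145.
With βγ = 1.6145: γ² = 1 + (βγ)² = 3.60661, and β = (βγ)/γ = 1.6145/1.89911 = 0.8501.

0.8501c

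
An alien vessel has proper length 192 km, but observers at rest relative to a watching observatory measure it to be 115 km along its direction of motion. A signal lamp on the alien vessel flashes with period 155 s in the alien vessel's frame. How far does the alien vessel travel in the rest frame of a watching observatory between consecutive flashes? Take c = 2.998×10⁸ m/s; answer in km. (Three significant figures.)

6.21×10^7 km

Length contraction gives γ = L₀/L = 192/115 = 1.66957.
β = √(1 − 1/γ²) = 0.80078. Lab-frame period = γτ = 1.66957×155 s = 258.78 s. Distance = βc × γτ = 0.80078 × 2.998×10⁸ m/s × 258.78 s = 6.2126×10^10 m = 6.21×10^7 km.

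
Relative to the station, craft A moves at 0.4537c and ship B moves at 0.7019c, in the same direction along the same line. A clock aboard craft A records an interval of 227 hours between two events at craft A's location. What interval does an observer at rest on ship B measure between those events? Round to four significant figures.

243.7 hours

The velocity of craft A relative to ship B is (0.4537 − 0.7019)c / (1 − 0.4537×0.7019) = −0.36417c; relative speed 0.36417c.
γ for this relative speed: γ = 1/√(1 − 0.13262) = 1.0737.
Craft A's interval is proper; time dilation gives Δt_B = γΔτ = 1.0737 × 227 hours = 243.7 hours.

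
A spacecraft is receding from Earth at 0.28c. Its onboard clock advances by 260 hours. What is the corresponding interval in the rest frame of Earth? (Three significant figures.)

β² = 0.0784, so γ = 1/√0.9216 = 1.0417.
The onboard clock measures proper time, so the interval in the rest frame of Earth is dilated: Δt = γ·Δτ = 1.0417 × 260 hours = 271 hours.

271 hours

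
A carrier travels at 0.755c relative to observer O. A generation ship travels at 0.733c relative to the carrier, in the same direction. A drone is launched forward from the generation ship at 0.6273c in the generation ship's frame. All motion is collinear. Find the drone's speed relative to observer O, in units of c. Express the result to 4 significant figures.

0.9902c

Compose velocities in two stages. Stage 1 (into S'): u₁ = (0.6273+0.733)/(1+0.6273×0.733) = 0.93183.
Stage 2 (into S): u = (0.93183+0.755)/(1+0.93183×0.755) = 0.9902, so the speed is 0.9902c.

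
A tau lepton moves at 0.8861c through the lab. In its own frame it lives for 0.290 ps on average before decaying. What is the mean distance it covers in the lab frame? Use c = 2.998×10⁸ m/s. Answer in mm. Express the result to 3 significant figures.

0.166 mm

With β = 0.8861, γ = 1/√(1 − 0.8861²) = 1/√0.21482679 = 2.1575.
Lab-frame lifetime: Δt = γτ = 2.1575 × 0.290 ps = 0.62567 ps.
Distance: d = vΔt = 0.8861 × 2.998×10⁸ m/s × 6.2567×10^-13 s = 1.66×10^-4 m = 0.166 mm.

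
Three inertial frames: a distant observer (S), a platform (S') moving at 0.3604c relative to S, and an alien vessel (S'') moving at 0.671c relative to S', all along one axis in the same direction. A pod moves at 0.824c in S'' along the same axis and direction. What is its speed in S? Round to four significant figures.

Apply u = (u'+v)/(1+u'v) twice. Pod in the platform frame: (0.824+0.671)/(1+0.824·0.671) = 1.495/1.552904 = 0.96271c.
That velocity, transformed to the rest frame of a distant observer: (0.96271+0.3604)/(1+0.96271·0.3604) = 1.32311/1.346960684 = 0.98229c.

0.9823c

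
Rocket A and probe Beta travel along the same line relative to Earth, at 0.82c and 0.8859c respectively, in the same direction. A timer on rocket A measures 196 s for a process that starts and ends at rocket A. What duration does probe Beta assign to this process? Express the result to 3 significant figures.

Transform rocket A's velocity into probe Beta's frame: (0.82 − 0.8859)/(1 − 0.82·0.8859) = −0.0659/0.273562, so the relative speed is 0.2409c.
γ for this relative speed: γ = 1/√(1 − 0.0580328) = 1.0303.
The clock on rocket A records proper time, so probe Beta measures Δt = γΔτ = 1.0303 × 196 = 202 s.

202 s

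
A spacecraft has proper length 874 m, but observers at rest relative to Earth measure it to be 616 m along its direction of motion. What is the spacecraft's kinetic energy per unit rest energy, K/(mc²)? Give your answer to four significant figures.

From L = L₀/γ: γ = 874/616 = 1.41883.
Since K = (γ−1)mc², K/(mc²) = 1.41883 − 1 = 0.4188.

0.4188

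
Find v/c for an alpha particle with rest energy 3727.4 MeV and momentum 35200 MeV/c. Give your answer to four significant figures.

βγ = pc/(mc²) = 35200/3727.4 = 9.4436.
Since γ² = 1 + (βγ)² = 90.1816, γ = √90.1816 = 9.4964, and β = (βγ)/γ = 9.4436/9.4964 = 0.9944.

0.9944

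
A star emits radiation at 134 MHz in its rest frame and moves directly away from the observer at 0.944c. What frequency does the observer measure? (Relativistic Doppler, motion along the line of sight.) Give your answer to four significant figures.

22.74 MHz

Relativistic Doppler (source moving away): f_obs = f_src · √((1−β)/(1+β)).
With β = 0.944: factor = √(0.056/1.944) = 0.16973.
f_obs = 134 × 0.16973 = 22.74 MHz.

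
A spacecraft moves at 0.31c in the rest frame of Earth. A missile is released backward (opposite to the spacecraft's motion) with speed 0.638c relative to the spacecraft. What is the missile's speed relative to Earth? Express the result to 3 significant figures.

Relativistic velocity addition: u = (u' + v)/(1 + u'v/c²), with u' = −0.638c and v = 0.31c.
Numerator: −0.638 + 0.31 = −0.328. Denominator: 1 + (−0.638)(0.31) = 0.80222.
u = −0.328/0.80222 = −0.40887, so the speed is 0.409c.

0.409c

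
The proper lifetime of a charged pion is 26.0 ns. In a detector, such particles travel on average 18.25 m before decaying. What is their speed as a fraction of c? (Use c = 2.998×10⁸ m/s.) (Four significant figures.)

Lab distance = (lab lifetime)·v = γτ·βc, so βγ = d/(cτ) = 18.25/(2.998×10⁸ × 2.600×10^-8) = 2.3413.
With βγ = 2.3413: γ² = 1 + (βγ)² = 6.48169, and β = (βγ)/γ = 2.3413/2.54592 = 0.9196.

0.9196c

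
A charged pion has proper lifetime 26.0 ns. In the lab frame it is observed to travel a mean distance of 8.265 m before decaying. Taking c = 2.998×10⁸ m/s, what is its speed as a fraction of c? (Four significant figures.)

0.7275c

Lab distance = (lab lifetime)·v = γτ·βc, so βγ = d/(cτ) = 8.265/(2.998×10⁸ × 2.600×10^-8) = 1.0603.
With βγ = 1.0603: γ² = 1 + (βγ)² = 2.12424, and β = (βγ)/γ = 1.0603/1.45748 = 0.7275.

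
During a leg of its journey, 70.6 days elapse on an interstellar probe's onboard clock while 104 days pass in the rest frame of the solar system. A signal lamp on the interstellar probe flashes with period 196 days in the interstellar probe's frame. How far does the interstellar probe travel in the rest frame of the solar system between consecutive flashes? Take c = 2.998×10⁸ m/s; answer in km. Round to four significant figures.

γ = Δt/Δτ = 104/70.6 = 1.47309.
β = √(1 − 1/γ²) = 0.73428. Lab-frame period = γτ = 1.47309×196 days = 288.73 days. Distance = βc × γτ = 0.73428 × 2.998×10⁸ m/s × 24946272 s = 5.4916×10^15 m = 5.492×10^12 km.

5.492×10^12 km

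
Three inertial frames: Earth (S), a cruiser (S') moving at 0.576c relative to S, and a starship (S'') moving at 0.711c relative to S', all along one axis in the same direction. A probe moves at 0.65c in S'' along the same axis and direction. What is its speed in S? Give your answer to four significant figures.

0.9809c

First combine the probe and starship (S''→S'): u₁ = (0.65 + 0.711)/(1 + 0.65×0.711) = 1.361/1.46215 = 0.93082.
Then combine with the cruiser (S'→S): u = (0.93082 + 0.576)/(1 + 0.93082×0.576) = 1.50682/1.53615232 = 0.98091.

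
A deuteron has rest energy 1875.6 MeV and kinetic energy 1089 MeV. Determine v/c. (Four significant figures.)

0.7744

γ = 1 + K/(mc²) = 1 + 1089/1875.6 = 1.5806.
β = √(1 − 1/γ²) = √(1 − 0.400273) = √0.599727 = 0.7744.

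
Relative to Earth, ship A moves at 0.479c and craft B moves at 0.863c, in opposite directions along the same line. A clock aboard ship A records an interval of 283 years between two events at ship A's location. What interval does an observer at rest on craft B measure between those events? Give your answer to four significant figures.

901.9 years

Transform ship A's velocity into craft B's frame: (0.479 + 0.863)/(1 + 0.479·0.863) = 1.342/1.413377, so the relative speed is 0.9495c.
At |u| = 0.9495c, γ = (1 − 0.90155)^(−1/2) = 3.1871.
Ship A's interval is proper; time dilation gives Δt_B = γΔτ = 3.1871 × 283 years = 901.9 years.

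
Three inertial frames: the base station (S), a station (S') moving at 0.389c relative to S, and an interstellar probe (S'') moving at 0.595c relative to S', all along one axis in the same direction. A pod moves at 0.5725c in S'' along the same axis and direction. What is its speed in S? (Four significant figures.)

0.9411c

First combine the pod and interstellar probe (S''→S'): u₁ = (0.5725 + 0.595)/(1 + 0.5725×0.595) = 1.1675/1.3406375 = 0.87085.
Then combine with the station (S'→S): u = (0.87085 + 0.389)/(1 + 0.87085×0.389) = 1.25985/1.33876065 = 0.94106.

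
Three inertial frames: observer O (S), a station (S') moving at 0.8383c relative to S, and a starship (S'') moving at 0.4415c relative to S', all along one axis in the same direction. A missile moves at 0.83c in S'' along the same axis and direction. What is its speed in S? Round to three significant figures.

Compose velocities in two stages. Stage 1 (into S'): u₁ = (0.83+0.4415)/(1+0.83×0.4415) = 0.93052.
Stage 2 (into S): u = (0.93052+0.8383)/(1+0.93052×0.8383) = 0.99369, so the speed is 0.994c.

0.994c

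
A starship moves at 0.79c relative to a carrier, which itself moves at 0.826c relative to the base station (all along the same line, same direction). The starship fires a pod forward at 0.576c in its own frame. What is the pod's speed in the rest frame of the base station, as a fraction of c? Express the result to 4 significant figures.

Compose velocities in two stages. Stage 1 (into S'): u₁ = (0.576+0.79)/(1+0.576×0.79) = 0.93881.
Stage 2 (into S): u = (0.93881+0.826)/(1+0.93881×0.826) = 0.994, so the speed is 0.9940c.

0.9940c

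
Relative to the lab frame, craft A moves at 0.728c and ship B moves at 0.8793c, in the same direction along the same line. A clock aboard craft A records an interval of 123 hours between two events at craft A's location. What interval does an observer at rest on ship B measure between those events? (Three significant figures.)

136 hours

The velocity of craft A relative to ship B is (0.728 − 0.8793)c / (1 − 0.728×0.8793) = −0.42043c; relative speed 0.42043c.
γ for this relative speed: γ = 1/√(1 − 0.176761) = 1.1021.
Craft A's interval is proper; time dilation gives Δt_B = γΔτ = 1.1021 × 123 hours = 136 hours.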